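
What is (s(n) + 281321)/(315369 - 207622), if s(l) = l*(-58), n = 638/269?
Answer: 75638345/28983943 ≈ 2.6097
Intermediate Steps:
n = 638/269 (n = 638*(1/269) = 638/269 ≈ 2.3717)
s(l) = -58*l
(s(n) + 281321)/(315369 - 207622) = (-58*638/269 + 281321)/(315369 - 207622) = (-37004/269 + 281321)/107747 = (75638345/269)*(1/107747) = 75638345/28983943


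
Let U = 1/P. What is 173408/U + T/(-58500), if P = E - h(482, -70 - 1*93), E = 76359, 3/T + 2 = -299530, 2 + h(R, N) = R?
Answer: 76854369805282368001/5840874000 ≈ 1.3158e+10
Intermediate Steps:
h(R, N) = -2 + R
T = -1/99844 (T = 3/(-2 - 299530) = 3/(-299532) = 3*(-1/299532) = -1/99844 ≈ -1.0016e-5)
P = 75879 (P = 76359 - (-2 + 482) = 76359 - 1*480 = 76359 - 480 = 75879)
U = 1/75879 ≈ 1.3179e-5
173408/U + T/(-58500) = 173408/(1/75879) - 1/99844/(-58500) = 173408*75879 - 1/99844*(-1/58500) = 13158025632 + 1/5840874000 = 76854369805282368001/5840874000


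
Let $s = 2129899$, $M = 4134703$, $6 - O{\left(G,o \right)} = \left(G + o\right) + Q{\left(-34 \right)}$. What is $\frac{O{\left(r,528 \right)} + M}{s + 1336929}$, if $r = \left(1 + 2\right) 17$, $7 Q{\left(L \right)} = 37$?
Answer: $\frac{28938873}{24267796} \approx 1.1925$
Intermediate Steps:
$Q{\left(L \right)} = \frac{37}{7}$ ($Q{\left(L \right)} = \frac{1}{7} \cdot 37 = \frac{37}{7}$)
$r = 51$ ($r = 3 \cdot 17 = 51$)
$O{\left(G,o \right)} = \frac{5}{7} - G - o$ ($O{\left(G,o \right)} = 6 - \left(\left(G + o\right) + \frac{37}{7}\right) = 6 - \left(\frac{37}{7} + G + o\right) = \frac{5}{7} - G - o$)
$\frac{O{\left(r,528 \right)} + M}{s + 1336929} = \frac{\left(\frac{5}{7} - 51 - 528\right) + 4134703}{2129899 + 1336929} = \frac{\left(\frac{5}{7} - 51 - 528\right) + 4134703}{3466828} = \left(- \frac{4048}{7} + 4134703\right) \frac{1}{3466828} = \frac{28938873}{7} \cdot \frac{1}{3466828} = \frac{28938873}{24267796}$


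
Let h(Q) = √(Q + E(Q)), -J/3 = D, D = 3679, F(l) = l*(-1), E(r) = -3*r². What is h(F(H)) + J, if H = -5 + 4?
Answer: -11037 + I*√2 ≈ -11037.0 + 1.4142*I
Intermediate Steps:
H = -1
F(l) = -l
J = -11037 (J = -3*3679 = -11037)
h(Q) = √(Q - 3*Q²)
h(F(H)) + J = √((-1*(-1))*(1 - (-3)*(-1))) - 11037 = √(1*(1 - 3*1)) - 11037 = √(1*(1 - 3)) - 11037 = √(1*(-2)) - 11037 = √(-2) - 11037 = I*√2 - 11037 = -11037 + I*√2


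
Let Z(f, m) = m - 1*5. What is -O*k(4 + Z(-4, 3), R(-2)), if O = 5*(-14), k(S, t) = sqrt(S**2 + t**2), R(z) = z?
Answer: 140*sqrt(2) ≈ 197.99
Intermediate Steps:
Z(f, m) = -5 + m (Z(f, m) = m - 5 = -5 + m)
O = -70
-O*k(4 + Z(-4, 3), R(-2)) = -(-70)*sqrt((4 + (-5 + 3))**2 + (-2)**2) = -(-70)*sqrt((4 - 2)**2 + 4) = -(-70)*sqrt(2**2 + 4) = -(-70)*sqrt(4 + 4) = -(-70)*sqrt(8) = -(-70)*2*sqrt(2) = -(-140)*sqrt(2) = 140*sqrt(2)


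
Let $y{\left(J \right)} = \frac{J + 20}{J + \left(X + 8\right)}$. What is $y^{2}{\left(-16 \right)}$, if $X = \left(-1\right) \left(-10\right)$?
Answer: $4$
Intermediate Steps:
$X = 10$
$y{\left(J \right)} = \frac{20 + J}{18 + J}$ ($y{\left(J \right)} = \frac{J + 20}{J + \left(10 + 8\right)} = \frac{20 + J}{J + 18} = \frac{20 + J}{18 + J}$)
$y^{2}{\left(-16 \right)} = \left(\frac{20 - 16}{18 - 16}\right)^{2} = \left(\frac{1}{2} \cdot 4\right)^{2} = 2^{2} = 4$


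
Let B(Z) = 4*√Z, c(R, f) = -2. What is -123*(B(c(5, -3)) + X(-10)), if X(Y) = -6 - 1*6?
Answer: 1476 - 492*I*√2 ≈ 1476.0 - 695.79*I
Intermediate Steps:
X(Y) = -12 (X(Y) = -6 - 6 = -12)
-123*(B(c(5, -3)) + X(-10)) = -123*(4*√(-2) - 12) = -123*(4*(I*√2) - 12) = -123*(4*I*√2 - 12) = -123*(-12 + 4*I*√2) = 1476 - 492*I*√2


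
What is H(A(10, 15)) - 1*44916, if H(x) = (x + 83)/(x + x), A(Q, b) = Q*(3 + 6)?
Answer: -8084707/180 ≈ -44915.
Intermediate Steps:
A(Q, b) = 9*Q (A(Q, b) = Q*9 = 9*Q)
H(x) = (83 + x)/(2*x) (H(x) = (83 + x)/((2*x)) = (83 + x)*(1/(2*x)) = (83 + x)/(2*x))
H(A(10, 15)) - 1*44916 = (83 + 9*10)/(2*((9*10))) - 1*44916 = (½)*(83 + 90)/90 - 44916 = (½)*(1/90)*173 - 44916 = 173/180 - 44916 = -8084707/180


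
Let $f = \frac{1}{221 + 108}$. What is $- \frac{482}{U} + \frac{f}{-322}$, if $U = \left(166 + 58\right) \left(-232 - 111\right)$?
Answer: $\frac{260129}{41527696} \approx 0.006264$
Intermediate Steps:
$f = \frac{1}{329} \approx 0.0030395$
$U = -76832$ ($U = 224 \left(-343\right) = -76832$)
$- \frac{482}{U} + \frac{f}{-322} = - \frac{482}{-76832} + \frac{1}{329 \left(-322\right)} = \left(-482\right) \left(- \frac{1}{76832}\right) + \frac{1}{329} \left(- \frac{1}{322}\right) = \frac{241}{38416} - \frac{1}{105938} = \frac{260129}{41527696}$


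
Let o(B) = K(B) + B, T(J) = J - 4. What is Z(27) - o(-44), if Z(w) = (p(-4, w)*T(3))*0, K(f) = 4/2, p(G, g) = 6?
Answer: 42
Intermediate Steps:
T(J) = -4 + J
K(f) = 2 (K(f) = 4*(½) = 2)
Z(w) = 0 (Z(w) = (6*(-4 + 3))*0 = (6*(-1))*0 = -6*0 = 0)
o(B) = 2 + B
Z(27) - o(-44) = 0 - (2 - 44) = 0 - 1*(-42) = 0 + 42 = 42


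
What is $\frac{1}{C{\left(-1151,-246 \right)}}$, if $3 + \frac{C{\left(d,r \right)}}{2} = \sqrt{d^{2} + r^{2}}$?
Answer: $\frac{3}{2770616} + \frac{\sqrt{1385317}}{2770616} \approx 0.0004259$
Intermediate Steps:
$C{\left(d,r \right)} = -6 + 2 \sqrt{d^{2} + r^{2}}$
$\frac{1}{C{\left(-1151,-246 \right)}} = \frac{1}{-6 + 2 \sqrt{\left(-1151\right)^{2} + \left(-246\right)^{2}}} = \frac{1}{-6 + 2 \sqrt{1324801 + 60516}} = \frac{1}{-6 + 2 \sqrt{1385317}}$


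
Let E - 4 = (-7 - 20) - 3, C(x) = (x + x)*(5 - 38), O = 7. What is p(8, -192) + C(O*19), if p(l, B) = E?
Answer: -8804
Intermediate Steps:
C(x) = -66*x (C(x) = (2*x)*(-33) = -66*x)
E = -26 (E = 4 + ((-7 - 20) - 3) = 4 + (-27 - 3) = 4 - 30 = -26)
p(l, B) = -26
p(8, -192) + C(O*19) = -26 - 462*19 = -26 - 66*133 = -26 - 8778 = -8804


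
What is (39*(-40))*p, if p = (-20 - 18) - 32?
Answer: 109200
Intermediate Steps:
p = -70 (p = -38 - 32 = -70)
(39*(-40))*p = (39*(-40))*(-70) = -1560*(-70) = 109200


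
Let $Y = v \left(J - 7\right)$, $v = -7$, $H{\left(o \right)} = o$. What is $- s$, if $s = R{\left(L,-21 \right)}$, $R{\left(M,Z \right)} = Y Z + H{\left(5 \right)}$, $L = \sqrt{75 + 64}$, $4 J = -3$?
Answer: $\frac{4537}{4} \approx 1134.3$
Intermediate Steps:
$J = - \frac{3}{4}$ ($J = \frac{1}{4} \left(-3\right) = - \frac{3}{4} \approx -0.75$)
$L = \sqrt{139} \approx 11.79$
$Y = \frac{217}{4}$ ($Y = - 7 \left(- \frac{3}{4} - 7\right) = \left(-7\right) \left(- \frac{31}{4}\right) = \frac{217}{4} \approx 54.25$)
$R{\left(M,Z \right)} = 5 + \frac{217 Z}{4}$ ($R{\left(M,Z \right)} = \frac{217 Z}{4} + 5 = 5 + \frac{217 Z}{4}$)
$s = - \frac{4537}{4}$ ($s = 5 + \frac{217}{4} \left(-21\right) = 5 - \frac{4557}{4} = - \frac{4537}{4} \approx -1134.3$)
$- s = \left(-1\right) \left(- \frac{4537}{4}\right) = \frac{4537}{4}$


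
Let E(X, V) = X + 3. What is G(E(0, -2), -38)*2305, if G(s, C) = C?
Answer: -87590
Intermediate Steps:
E(X, V) = 3 + X
G(E(0, -2), -38)*2305 = -38*2305 = -87590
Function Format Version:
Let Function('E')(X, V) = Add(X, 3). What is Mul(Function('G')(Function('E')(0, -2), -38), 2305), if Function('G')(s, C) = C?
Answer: -87590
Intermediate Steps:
Function('E')(X, V) = Add(3, X)
Mul(Function('G')(Function('E')(0, -2), -38), 2305) = Mul(-38, 2305) = -87590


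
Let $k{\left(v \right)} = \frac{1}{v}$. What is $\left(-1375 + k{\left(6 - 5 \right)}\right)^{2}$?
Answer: $1887876$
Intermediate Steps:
$\left(-1375 + k{\left(6 - 5 \right)}\right)^{2} = \left(-1375 + \frac{1}{6 - 5}\right)^{2} = \left(-1375 + 1^{-1}\right)^{2} = \left(-1375 + 1\right)^{2} = \left(-1374\right)^{2} = 1887876$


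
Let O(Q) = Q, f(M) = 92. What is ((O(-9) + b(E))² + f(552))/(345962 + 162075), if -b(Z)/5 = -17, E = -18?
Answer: 5868/508037 ≈ 0.011550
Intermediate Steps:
b(Z) = 85 (b(Z) = -5*(-17) = 85)
((O(-9) + b(E))² + f(552))/(345962 + 162075) = ((-9 + 85)² + 92)/(345962 + 162075) = (76² + 92)/508037 = (5776 + 92)*(1/508037) = 5868*(1/508037) = 5868/508037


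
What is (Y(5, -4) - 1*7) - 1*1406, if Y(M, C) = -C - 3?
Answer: -1412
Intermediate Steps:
Y(M, C) = -3 - C
(Y(5, -4) - 1*7) - 1*1406 = ((-3 - 1*(-4)) - 1*7) - 1*1406 = ((-3 + 4) - 7) - 1406 = (1 - 7) - 1406 = -6 - 1406 = -1412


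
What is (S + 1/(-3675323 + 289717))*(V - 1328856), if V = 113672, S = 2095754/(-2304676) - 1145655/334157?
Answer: 1717998011147842855260240/325916892786175999 ≈ 5.2713e+6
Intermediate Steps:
S = -1670337226079/385061809066 (S = 2095754*(-1/2304676) - 1145655*1/334157 = -1047877/1152338 - 1145655/334157 = -1670337226079/385061809066 ≈ -4.3378)
(S + 1/(-3675323 + 289717))*(V - 1328856) = (-1670337226079/385061809066 + 1/(-3675323 + 289717))*(113672 - 1328856) = (-1670337226079/385061809066 + 1/(-3385606))*(-1215184) = (-1670337226079/385061809066 - 1/3385606)*(-1215184) = -1413776029924556985/325916892786175999*(-1215184) = 1717998011147842855260240/325916892786175999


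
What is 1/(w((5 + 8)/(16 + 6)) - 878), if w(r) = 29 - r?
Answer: -22/18691 ≈ -0.0011770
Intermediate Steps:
1/(w((5 + 8)/(16 + 6)) - 878) = 1/((29 - (5 + 8)/(16 + 6)) - 878) = 1/((29 - 13/22) - 878) = 1/(625/22 - 878) = 1/(-18691/22) = -22/18691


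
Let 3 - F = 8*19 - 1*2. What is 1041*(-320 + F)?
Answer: -486147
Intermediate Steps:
F = -147 (F = 3 - (8*19 - 1*2) = 3 - (152 - 2) = 3 - 1*150 = 3 - 150 = -147)
1041*(-320 + F) = 1041*(-320 - 147) = 1041*(-467) = -486147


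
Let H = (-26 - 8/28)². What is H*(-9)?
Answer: -304704/49 ≈ -6218.4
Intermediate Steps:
H = 33856/49 (H = (-26 - 8*1/28)² = (-26 - 2/7)² = (-184/7)² = 33856/49 ≈ 690.94)
H*(-9) = (33856/49)*(-9) = -304704/49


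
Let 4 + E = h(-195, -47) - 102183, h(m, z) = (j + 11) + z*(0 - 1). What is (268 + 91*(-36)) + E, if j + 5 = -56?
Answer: -105198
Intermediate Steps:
j = -61 (j = -5 - 56 = -61)
h(m, z) = -50 - z (h(m, z) = (-61 + 11) + z*(0 - 1) = -50 + z*(-1) = -50 - z)
E = -102190 (E = -4 + ((-50 - 1*(-47)) - 102183) = -4 + ((-50 + 47) - 102183) = -4 + (-3 - 102183) = -4 - 102186 = -102190)
(268 + 91*(-36)) + E = (268 + 91*(-36)) - 102190 = (268 - 3276) - 102190 = -3008 - 102190 = -105198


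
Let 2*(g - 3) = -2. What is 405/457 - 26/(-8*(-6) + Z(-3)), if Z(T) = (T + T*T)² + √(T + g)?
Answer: 1859997/3225049 + 26*I/7057 ≈ 0.57673 + 0.0036843*I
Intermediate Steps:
g = 2 (g = 3 + (½)*(-2) = 3 - 1 = 2)
Z(T) = √(2 + T) + (T + T²)² (Z(T) = (T + T*T)² + √(T + 2) = (T + T²)² + √(2 + T) = √(2 + T) + (T + T²)²)
405/457 - 26/(-8*(-6) + Z(-3)) = 405/457 - 26/(-8*(-6) + (√(2 - 3) + (-3)²*(1 - 3)²)) = 405*(1/457) - 26/(48 + (√(-1) + 9*(-2)²)) = 405/457 - 26/(48 + (I + 9*4)) = 405/457 - 26/(48 + (I + 36)) = 405/457 - 26/(48 + (36 + I)) = 405/457 - 26*(84 - I)/7057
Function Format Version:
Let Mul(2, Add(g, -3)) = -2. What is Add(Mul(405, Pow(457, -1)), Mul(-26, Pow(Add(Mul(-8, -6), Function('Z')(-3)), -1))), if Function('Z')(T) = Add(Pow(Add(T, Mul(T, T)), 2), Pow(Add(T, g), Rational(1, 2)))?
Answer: Add(Rational(1859997, 3225049), Mul(Rational(26, 7057), I)) ≈ Add(0.57673, Mul(0.0036843, I))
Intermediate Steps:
g = 2 (g = Add(3, Mul(Rational(1, 2), -2)) = Add(3, -1) = 2)
Function('Z')(T) = Add(Pow(Add(2, T), Rational(1, 2)), Pow(Add(T, Pow(T, 2)), 2)) (Function('Z')(T) = Add(Pow(Add(T, Mul(T, T)), 2), Pow(Add(T, 2), Rational(1, 2))) = Add(Pow(Add(T, Pow(T, 2)), 2), Pow(Add(2, T), Rational(1, 2))) = Add(Pow(Add(2, T), Rational(1, 2)), Pow(Add(T, Pow(T, 2)), 2)))
Add(Mul(405, Pow(457, -1)), Mul(-26, Pow(Add(Mul(-8, -6), Function('Z')(-3)), -1))) = Add(Mul(405, Pow(457, -1)), Mul(-26, Pow(Add(Mul(-8, -6), Add(Pow(Add(2, -3), Rational(1, 2)), Mul(Pow(-3, 2), Pow(Add(1, -3), 2)))), -1))) = Add(Mul(405, Rational(1, 457)), Mul(-26, Pow(Add(48, Add(Pow(-1, Rational(1, 2)), Mul(9, Pow(-2, 2)))), -1))) = Add(Rational(405, 457), Mul(-26, Pow(Add(48, Add(I, Mul(9, 4))), -1))) = Add(Rational(405, 457), Mul(-26, Pow(Add(48, Add(I, 36)), -1))) = Add(Rational(405, 457), Mul(-26, Pow(Add(48, Add(36, I)), -1))) = Add(Rational(405, 457), Mul(-26, Pow(Add(84, I), -1))) = Add(Rational(405, 457), Mul(-26, Mul(Rational(1, 7057), Add(84, Mul(-1, I))))) = Add(Rational(405, 457), Mul(Rational(-26, 7057), Add(84, Mul(-1, I))))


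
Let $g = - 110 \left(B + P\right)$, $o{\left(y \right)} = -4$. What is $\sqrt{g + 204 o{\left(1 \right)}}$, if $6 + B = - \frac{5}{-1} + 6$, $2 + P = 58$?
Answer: $i \sqrt{7526} \approx 86.753 i$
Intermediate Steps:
$P = 56$ ($P = -2 + 58 = 56$)
$B = 5$ ($B = -6 + \left(- \frac{5}{-1} + 6\right) = -6 + \left(\left(-5\right) \left(-1\right) + 6\right) = -6 + \left(5 + 6\right) = -6 + 11 = 5$)
$g = -6710$ ($g = - 110 \left(5 + 56\right) = \left(-110\right) 61 = -6710$)
$\sqrt{g + 204 o{\left(1 \right)}} = \sqrt{-6710 + 204 \left(-4\right)} = \sqrt{-6710 - 816} = \sqrt{-7526} = i \sqrt{7526}$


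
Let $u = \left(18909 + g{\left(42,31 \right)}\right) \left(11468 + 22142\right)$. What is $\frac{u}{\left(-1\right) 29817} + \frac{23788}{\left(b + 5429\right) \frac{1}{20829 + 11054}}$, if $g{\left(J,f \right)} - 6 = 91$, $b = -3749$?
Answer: $\frac{1795085077339}{4174380} \approx 4.3002 \cdot 10^{5}$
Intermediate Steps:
$g{\left(J,f \right)} = 97$ ($g{\left(J,f \right)} = 6 + 91 = 97$)
$u = 638791660$ ($u = \left(18909 + 97\right) \left(11468 + 22142\right) = 19006 \cdot 33610 = 638791660$)
$\frac{u}{\left(-1\right) 29817} + \frac{23788}{\left(b + 5429\right) \frac{1}{20829 + 11054}} = \frac{638791660}{\left(-1\right) 29817} + \frac{23788}{\left(-3749 + 5429\right) \frac{1}{20829 + 11054}} = \frac{638791660}{-29817} + \frac{23788}{1680 \cdot \frac{1}{31883}} = 638791660 \left(- \frac{1}{29817}\right) + \frac{23788}{1680 \cdot \frac{1}{31883}} = - \frac{638791660}{29817} + \frac{23788}{\frac{1680}{31883}} = - \frac{638791660}{29817} + 23788 \cdot \frac{31883}{1680} = - \frac{638791660}{29817} + \frac{189608201}{420} = \frac{1795085077339}{4174380}$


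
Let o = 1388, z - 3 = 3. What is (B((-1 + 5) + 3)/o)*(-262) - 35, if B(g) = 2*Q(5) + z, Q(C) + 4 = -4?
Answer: -11490/347 ≈ -33.112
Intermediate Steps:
z = 6 (z = 3 + 3 = 6)
Q(C) = -8 (Q(C) = -4 - 4 = -8)
B(g) = -10 (B(g) = 2*(-8) + 6 = -16 + 6 = -10)
(B((-1 + 5) + 3)/o)*(-262) - 35 = -10/1388*(-262) - 35 = -10*1/1388*(-262) - 35 = -5/694*(-262) - 35 = 655/347 - 35 = -11490/347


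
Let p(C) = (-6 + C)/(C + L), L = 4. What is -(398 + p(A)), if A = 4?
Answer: -1591/4 ≈ -397.75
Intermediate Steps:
p(C) = (-6 + C)/(4 + C) (p(C) = (-6 + C)/(C + 4) = (-6 + C)/(4 + C))
-(398 + p(A)) = -(398 + (-6 + 4)/(4 + 4)) = -(398 - 2/8) = -(398 + (⅛)*(-2)) = -(398 - ¼) = -1*1591/4 = -1591/4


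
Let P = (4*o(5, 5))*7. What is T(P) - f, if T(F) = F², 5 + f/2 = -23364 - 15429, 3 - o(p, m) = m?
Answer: 80732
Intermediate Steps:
o(p, m) = 3 - m
P = -56 (P = (4*(3 - 1*5))*7 = (4*(3 - 5))*7 = (4*(-2))*7 = -8*7 = -56)
f = -77596 (f = -10 + 2*(-23364 - 15429) = -10 + 2*(-38793) = -10 - 77586 = -77596)
T(P) - f = (-56)² - 1*(-77596) = 3136 + 77596 = 80732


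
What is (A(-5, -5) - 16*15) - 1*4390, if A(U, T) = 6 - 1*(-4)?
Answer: -4620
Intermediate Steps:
A(U, T) = 10 (A(U, T) = 6 + 4 = 10)
(A(-5, -5) - 16*15) - 1*4390 = (10 - 16*15) - 1*4390 = (10 - 240) - 4390 = -230 - 4390 = -4620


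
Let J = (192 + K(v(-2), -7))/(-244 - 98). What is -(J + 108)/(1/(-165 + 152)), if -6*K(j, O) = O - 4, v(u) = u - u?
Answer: 2865889/2052 ≈ 1396.6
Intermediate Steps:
v(u) = 0
K(j, O) = 2/3 - O/6 (K(j, O) = -(O - 4)/6 = -(-4 + O)/6 = 2/3 - O/6)
J = -1163/2052 (J = (192 + (2/3 - 1/6*(-7)))/(-244 - 98) = (192 + (2/3 + 7/6))/(-342) = (192 + 11/6)*(-1/342) = (1163/6)*(-1/342) = -1163/2052 ≈ -0.56676)
-(J + 108)/(1/(-165 + 152)) = -(-1163/2052 + 108)/(1/(-165 + 152)) = -220453/((1/(-13))*2052) = -220453/((-1/13)*2052) = -(-13)*220453/2052 = -1*(-2865889/2052) = 2865889/2052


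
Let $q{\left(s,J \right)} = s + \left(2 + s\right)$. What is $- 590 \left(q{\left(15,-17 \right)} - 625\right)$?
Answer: $349870$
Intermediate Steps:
$q{\left(s,J \right)} = 2 + 2 s$
$- 590 \left(q{\left(15,-17 \right)} - 625\right) = - 590 \left(\left(2 + 2 \cdot 15\right) - 625\right) = - 590 \left(\left(2 + 30\right) - 625\right) = - 590 \left(32 - 625\right) = \left(-590\right) \left(-593\right) = 349870$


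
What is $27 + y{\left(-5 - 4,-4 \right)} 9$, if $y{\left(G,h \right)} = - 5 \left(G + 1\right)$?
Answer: $387$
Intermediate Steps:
$y{\left(G,h \right)} = -5 - 5 G$ ($y{\left(G,h \right)} = - 5 \left(1 + G\right) = -5 - 5 G$)
$27 + y{\left(-5 - 4,-4 \right)} 9 = 27 + \left(-5 - 5 \left(-5 - 4\right)\right) 9 = 27 + \left(-5 - -45\right) 9 = 27 + \left(-5 + 45\right) 9 = 27 + 40 \cdot 9 = 27 + 360 = 387$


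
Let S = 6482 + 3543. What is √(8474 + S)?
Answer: √18499 ≈ 136.01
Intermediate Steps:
S = 10025
√(8474 + S) = √(8474 + 10025) = √18499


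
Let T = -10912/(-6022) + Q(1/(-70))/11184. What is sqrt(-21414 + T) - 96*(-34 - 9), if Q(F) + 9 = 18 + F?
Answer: 4128 + I*sqrt(7436232438537219601830)/589312920 ≈ 4128.0 + 146.33*I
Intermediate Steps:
Q(F) = 9 + F (Q(F) = -9 + (18 + F) = 9 + F)
T = 4273287199/2357251680 (T = -10912/(-6022) + (9 + 1/(-70))/11184 = -10912*(-1/6022) + (9 - 1/70)*(1/11184) = 5456/3011 + (629/70)*(1/11184) = 5456/3011 + 629/782880 = 4273287199/2357251680 ≈ 1.8128)
sqrt(-21414 + T) - 96*(-34 - 9) = sqrt(-21414 + 4273287199/2357251680) - 96*(-34 - 9) = sqrt(-50473914188321/2357251680) - 96*(-43) = I*sqrt(7436232438537219601830)/589312920 - 1*(-4128) = I*sqrt(7436232438537219601830)/589312920 + 4128 = 4128 + I*sqrt(7436232438537219601830)/589312920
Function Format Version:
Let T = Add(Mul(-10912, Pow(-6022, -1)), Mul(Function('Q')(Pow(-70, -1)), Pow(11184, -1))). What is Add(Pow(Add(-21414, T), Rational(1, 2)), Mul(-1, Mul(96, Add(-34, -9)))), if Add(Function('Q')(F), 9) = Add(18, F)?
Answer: Add(4128, Mul(Rational(1, 589312920), I, Pow(7436232438537219601830, Rational(1, 2)))) ≈ Add(4128.0, Mul(146.33, I))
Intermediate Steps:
Function('Q')(F) = Add(9, F) (Function('Q')(F) = Add(-9, Add(18, F)) = Add(9, F))
T = Rational(4273287199, 2357251680) (T = Add(Mul(-10912, Pow(-6022, -1)), Mul(Add(9, Pow(-70, -1)), Pow(11184, -1))) = Add(Mul(-10912, Rational(-1, 6022)), Mul(Add(9, Rational(-1, 70)), Rational(1, 11184))) = Add(Rational(5456, 3011), Mul(Rational(629, 70), Rational(1, 11184))) = Add(Rational(5456, 3011), Rational(629, 782880)) = Rational(4273287199, 2357251680) ≈ 1.8128)
Add(Pow(Add(-21414, T), Rational(1, 2)), Mul(-1, Mul(96, Add(-34, -9)))) = Add(Pow(Add(-21414, Rational(4273287199, 2357251680)), Rational(1, 2)), Mul(-1, Mul(96, Add(-34, -9)))) = Add(Pow(Rational(-50473914188321, 2357251680), Rational(1, 2)), Mul(-1, Mul(96, -43))) = Add(Mul(Rational(1, 589312920), I, Pow(7436232438537219601830, Rational(1, 2))), Mul(-1, -4128)) = Add(Mul(Rational(1, 589312920), I, Pow(7436232438537219601830, Rational(1, 2))), 4128) = Add(4128, Mul(Rational(1, 589312920), I, Pow(7436232438537219601830, Rational(1, 2))))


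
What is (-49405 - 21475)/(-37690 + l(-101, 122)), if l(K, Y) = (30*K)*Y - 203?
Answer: 70880/407553 ≈ 0.17392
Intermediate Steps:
l(K, Y) = -203 + 30*K*Y (l(K, Y) = 30*K*Y - 203 = -203 + 30*K*Y)
(-49405 - 21475)/(-37690 + l(-101, 122)) = (-49405 - 21475)/(-37690 + (-203 + 30*(-101)*122)) = -70880/(-37690 + (-203 - 369660)) = -70880/(-37690 - 369863) = -70880/(-407553) = -70880*(-1/407553) = 70880/407553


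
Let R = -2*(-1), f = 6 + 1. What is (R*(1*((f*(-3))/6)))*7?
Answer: -49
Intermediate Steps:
f = 7
R = 2
(R*(1*((f*(-3))/6)))*7 = (2*(1*((7*(-3))/6)))*7 = (2*(1*(-21*⅙)))*7 = (2*(1*(-7/2)))*7 = (2*(-7/2))*7 = -7*7 = -49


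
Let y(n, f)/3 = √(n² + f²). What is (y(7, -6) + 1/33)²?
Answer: 833086/1089 + 2*√85/11 ≈ 766.68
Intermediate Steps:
y(n, f) = 3*√(f² + n²) (y(n, f) = 3*√(n² + f²) = 3*√(f² + n²))
(y(7, -6) + 1/33)² = (3*√((-6)² + 7²) + 1/33)² = (3*√(36 + 49) + 1/33)² = (3*√85 + 1/33)² = (1/33 + 3*√85)²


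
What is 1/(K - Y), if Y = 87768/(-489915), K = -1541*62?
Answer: -54435/5200819018 ≈ -1.0467e-5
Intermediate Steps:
K = -95542
Y = -9752/54435 (Y = 87768*(-1/489915) = -9752/54435 ≈ -0.17915)
1/(K - Y) = 1/(-95542 - 1*(-9752/54435)) = 1/(-95542 + 9752/54435) = 1/(-5200819018/54435) = -54435/5200819018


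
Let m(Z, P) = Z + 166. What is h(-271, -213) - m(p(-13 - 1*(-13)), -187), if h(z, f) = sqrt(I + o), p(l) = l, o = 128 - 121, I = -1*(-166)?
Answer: -166 + sqrt(173) ≈ -152.85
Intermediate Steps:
I = 166
o = 7
h(z, f) = sqrt(173) (h(z, f) = sqrt(166 + 7) = sqrt(173))
m(Z, P) = 166 + Z
h(-271, -213) - m(p(-13 - 1*(-13)), -187) = sqrt(173) - (166 + (-13 - 1*(-13))) = sqrt(173) - (166 + (-13 + 13)) = sqrt(173) - (166 + 0) = sqrt(173) - 1*166 = sqrt(173) - 166 = -166 + sqrt(173)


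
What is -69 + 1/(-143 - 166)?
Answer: -21322/309 ≈ -69.003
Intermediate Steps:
-69 + 1/(-143 - 166) = -69 + 1/(-309) = -69 - 1/309 = -21322/309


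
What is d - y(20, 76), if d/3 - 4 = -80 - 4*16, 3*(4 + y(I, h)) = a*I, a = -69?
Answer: 44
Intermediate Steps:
y(I, h) = -4 - 23*I (y(I, h) = -4 + (-69*I)/3 = -4 - 23*I)
d = -420 (d = 12 + 3*(-80 - 4*16) = 12 + 3*(-80 - 64) = 12 + 3*(-144) = 12 - 432 = -420)
d - y(20, 76) = -420 - (-4 - 23*20) = -420 - (-4 - 460) = -420 - 1*(-464) = -420 + 464 = 44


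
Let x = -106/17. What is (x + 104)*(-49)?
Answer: -81438/17 ≈ -4790.5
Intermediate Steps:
x = -106/17 (x = -106*1/17 = -106/17 ≈ -6.2353)
(x + 104)*(-49) = (-106/17 + 104)*(-49) = (1662/17)*(-49) = -81438/17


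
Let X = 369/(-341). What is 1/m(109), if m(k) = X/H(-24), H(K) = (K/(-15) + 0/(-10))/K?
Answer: 341/5535 ≈ 0.061608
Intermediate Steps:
X = -369/341 (X = 369*(-1/341) = -369/341 ≈ -1.0821)
H(K) = -1/15 (H(K) = (K*(-1/15) + 0*(-⅒))/K = (-K/15 + 0)/K = (-K/15)/K = -1/15)
m(k) = 5535/341 (m(k) = -369/(341*(-1/15)) = -369/341*(-15) = 5535/341)
1/m(109) = 1/(5535/341) = 341/5535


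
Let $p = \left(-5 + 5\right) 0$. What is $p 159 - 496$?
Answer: $-496$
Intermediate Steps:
$p = 0$ ($p = 0 \cdot 0 = 0$)
$p 159 - 496 = 0 \cdot 159 - 496 = 0 - 496 = -496$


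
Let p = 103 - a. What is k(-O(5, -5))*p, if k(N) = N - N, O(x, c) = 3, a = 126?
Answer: 0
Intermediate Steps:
p = -23 (p = 103 - 1*126 = 103 - 126 = -23)
k(N) = 0
k(-O(5, -5))*p = 0*(-23) = 0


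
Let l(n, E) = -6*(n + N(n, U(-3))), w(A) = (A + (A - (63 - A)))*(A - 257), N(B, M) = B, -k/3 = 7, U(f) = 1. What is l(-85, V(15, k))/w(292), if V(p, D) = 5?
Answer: 68/1897 ≈ 0.035846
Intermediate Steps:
k = -21 (k = -3*7 = -21)
w(A) = (-257 + A)*(-63 + 3*A) (w(A) = (A + (A + (-63 + A)))*(-257 + A) = (A + (-63 + 2*A))*(-257 + A) = (-63 + 3*A)*(-257 + A) = (-257 + A)*(-63 + 3*A))
l(n, E) = -12*n (l(n, E) = -6*(n + n) = -12*n)
l(-85, V(15, k))/w(292) = (-12*(-85))/(16191 - 834*292 + 3*292**2) = 1020/(16191 - 243528 + 3*85264) = 1020/(16191 - 243528 + 255792) = 1020/28455 = 1020*(1/28455) = 68/1897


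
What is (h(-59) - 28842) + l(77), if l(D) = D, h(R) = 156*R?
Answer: -37969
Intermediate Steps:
(h(-59) - 28842) + l(77) = (156*(-59) - 28842) + 77 = (-9204 - 28842) + 77 = -38046 + 77 = -37969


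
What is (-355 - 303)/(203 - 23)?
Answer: -329/90 ≈ -3.6556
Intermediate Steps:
(-355 - 303)/(203 - 23) = -658/180 = -658*1/180 = -329/90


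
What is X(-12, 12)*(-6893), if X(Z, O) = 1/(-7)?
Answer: 6893/7 ≈ 984.71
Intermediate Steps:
X(Z, O) = -1/7
X(-12, 12)*(-6893) = -1/7*(-6893) = 6893/7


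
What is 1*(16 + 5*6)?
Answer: 46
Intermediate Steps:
1*(16 + 5*6) = 1*(16 + 30) = 1*46 = 46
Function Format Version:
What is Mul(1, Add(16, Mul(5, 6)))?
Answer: 46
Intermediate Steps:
Mul(1, Add(16, Mul(5, 6))) = Mul(1, Add(16, 30)) = Mul(1, 46) = 46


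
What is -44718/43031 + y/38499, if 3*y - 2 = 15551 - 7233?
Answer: -4806776926/4969951407 ≈ -0.96717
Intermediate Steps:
y = 8320/3 (y = ⅔ + (15551 - 7233)/3 = ⅔ + (⅓)*8318 = ⅔ + 8318/3 = 8320/3 ≈ 2773.3)
-44718/43031 + y/38499 = -44718/43031 + (8320/3)/38499 = -44718*1/43031 + (8320/3)*(1/38499) = -44718/43031 + 8320/115497 = -4806776926/4969951407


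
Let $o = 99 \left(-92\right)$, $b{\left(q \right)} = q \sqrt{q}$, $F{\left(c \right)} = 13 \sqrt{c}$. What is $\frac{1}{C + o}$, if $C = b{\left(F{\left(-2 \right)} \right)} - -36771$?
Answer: $\frac{1}{27663 + 13 \cdot 2^{\frac{3}{4}} \sqrt{13} i^{\frac{3}{2}}} \approx 3.6222 \cdot 10^{-5} - 7.313 \cdot 10^{-8} i$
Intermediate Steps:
$b{\left(q \right)} = q^{\frac{3}{2}}$
$C = 36771 + 13 \cdot 2^{\frac{3}{4}} \sqrt{13} i^{\frac{3}{2}}$ ($C = \left(13 \sqrt{-2}\right)^{\frac{3}{2}} - -36771 = \left(13 i \sqrt{2}\right)^{\frac{3}{2}} + 36771 = 13 \cdot 2^{\frac{3}{4}} \sqrt{13} i^{\frac{3}{2}} + 36771 = 36771 + 13 \cdot 2^{\frac{3}{4}} \sqrt{13} i^{\frac{3}{2}} \approx 36715.0 + 55.741 i$)
$o = -9108$
$\frac{1}{C + o} = \frac{1}{\left(36771 + 13 \cdot 2^{\frac{3}{4}} \sqrt{13} i^{\frac{3}{2}}\right) - 9108} = \frac{1}{27663 + 13 \cdot 2^{\frac{3}{4}} \sqrt{13} i^{\frac{3}{2}}}$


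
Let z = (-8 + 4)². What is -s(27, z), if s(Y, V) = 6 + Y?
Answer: -33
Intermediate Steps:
z = 16 (z = (-4)² = 16)
-s(27, z) = -(6 + 27) = -1*33 = -33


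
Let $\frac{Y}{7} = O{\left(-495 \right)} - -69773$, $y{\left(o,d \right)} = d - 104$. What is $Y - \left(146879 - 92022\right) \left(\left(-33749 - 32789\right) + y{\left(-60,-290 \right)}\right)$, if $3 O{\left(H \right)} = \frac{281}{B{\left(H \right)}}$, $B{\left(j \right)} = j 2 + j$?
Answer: $\frac{16359549134458}{4455} \approx 3.6722 \cdot 10^{9}$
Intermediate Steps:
$y{\left(o,d \right)} = -104 + d$
$B{\left(j \right)} = 3 j$ ($B{\left(j \right)} = 2 j + j = 3 j$)
$O{\left(H \right)} = \frac{281}{9 H}$ ($O{\left(H \right)} = \frac{281 \frac{1}{3 H}}{3} = \frac{\frac{281}{3} \frac{1}{H}}{3} = \frac{281}{9 H}$)
$Y = \frac{2175869038}{4455}$ ($Y = 7 \left(\frac{281}{9 \left(-495\right)} - -69773\right) = 7 \left(\frac{281}{9} \left(- \frac{1}{495}\right) + 69773\right) = 7 \left(- \frac{281}{4455} + 69773\right) = 7 \cdot \frac{310838434}{4455} = \frac{2175869038}{4455} \approx 4.8841 \cdot 10^{5}$)
$Y - \left(146879 - 92022\right) \left(\left(-33749 - 32789\right) + y{\left(-60,-290 \right)}\right) = \frac{2175869038}{4455} - \left(146879 - 92022\right) \left(\left(-33749 - 32789\right) - 394\right) = \frac{2175869038}{4455} - 54857 \left(-66538 - 394\right) = \frac{2175869038}{4455} - 54857 \left(-66932\right) = \frac{2175869038}{4455} - -3671688724 = \frac{2175869038}{4455} + 3671688724 = \frac{16359549134458}{4455}$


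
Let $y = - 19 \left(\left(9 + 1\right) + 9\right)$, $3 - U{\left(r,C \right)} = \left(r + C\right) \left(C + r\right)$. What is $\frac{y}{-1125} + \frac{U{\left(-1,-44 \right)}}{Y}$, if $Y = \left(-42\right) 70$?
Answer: $\frac{111203}{110250} \approx 1.0086$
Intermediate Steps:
$U{\left(r,C \right)} = 3 - \left(C + r\right)^{2}$ ($U{\left(r,C \right)} = 3 - \left(r + C\right) \left(C + r\right) = 3 - \left(C + r\right) \left(C + r\right) = 3 - \left(C + r\right)^{2}$)
$y = -361$ ($y = - 19 \left(10 + 9\right) = \left(-19\right) 19 = -361$)
$Y = -2940$
$\frac{y}{-1125} + \frac{U{\left(-1,-44 \right)}}{Y} = - \frac{361}{-1125} + \frac{3 - \left(-44 - 1\right)^{2}}{-2940} = \left(-361\right) \left(- \frac{1}{1125}\right) + \left(3 - \left(-45\right)^{2}\right) \left(- \frac{1}{2940}\right) = \frac{361}{1125} + \left(3 - 2025\right) \left(- \frac{1}{2940}\right) = \frac{361}{1125} - - \frac{337}{490} = \frac{361}{1125} + \frac{337}{490} = \frac{111203}{110250}$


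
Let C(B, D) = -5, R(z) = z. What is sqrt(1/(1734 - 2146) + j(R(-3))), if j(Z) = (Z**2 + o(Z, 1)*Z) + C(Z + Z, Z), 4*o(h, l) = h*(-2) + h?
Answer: 6*sqrt(515)/103 ≈ 1.3220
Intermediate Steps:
o(h, l) = -h/4 (o(h, l) = (h*(-2) + h)/4 = (-2*h + h)/4 = (-h)/4 = -h/4)
j(Z) = -5 + 3*Z**2/4 (j(Z) = (Z**2 + (-Z/4)*Z) - 5 = (Z**2 - Z**2/4) - 5 = 3*Z**2/4 - 5 = -5 + 3*Z**2/4)
sqrt(1/(1734 - 2146) + j(R(-3))) = sqrt(1/(1734 - 2146) + (-5 + (3/4)*(-3)**2)) = sqrt(1/(-412) + (-5 + (3/4)*9)) = sqrt(-1/412 + (-5 + 27/4)) = sqrt(-1/412 + 7/4) = sqrt(180/103) = 6*sqrt(515)/103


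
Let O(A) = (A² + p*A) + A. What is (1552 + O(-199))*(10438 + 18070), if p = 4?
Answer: 1144824264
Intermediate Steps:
O(A) = A² + 5*A (O(A) = (A² + 4*A) + A = A² + 5*A)
(1552 + O(-199))*(10438 + 18070) = (1552 - 199*(5 - 199))*(10438 + 18070) = (1552 - 199*(-194))*28508 = (1552 + 38606)*28508 = 40158*28508 = 1144824264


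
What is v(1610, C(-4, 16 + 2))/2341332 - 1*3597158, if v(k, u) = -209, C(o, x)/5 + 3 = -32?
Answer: -443270586035/123228 ≈ -3.5972e+6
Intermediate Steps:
C(o, x) = -175 (C(o, x) = -15 + 5*(-32) = -15 - 160 = -175)
v(1610, C(-4, 16 + 2))/2341332 - 1*3597158 = -209/2341332 - 1*3597158 = -209*1/2341332 - 3597158 = -11/123228 - 3597158 = -443270586035/123228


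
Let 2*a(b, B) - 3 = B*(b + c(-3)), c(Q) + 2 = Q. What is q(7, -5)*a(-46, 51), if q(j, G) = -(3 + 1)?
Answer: 5196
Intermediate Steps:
c(Q) = -2 + Q
q(j, G) = -4 (q(j, G) = -1*4 = -4)
a(b, B) = 3/2 + B*(-5 + b)/2 (a(b, B) = 3/2 + (B*(b + (-2 - 3)))/2 = 3/2 + (B*(b - 5))/2 = 3/2 + (B*(-5 + b))/2 = 3/2 + B*(-5 + b)/2)
q(7, -5)*a(-46, 51) = -4*(3/2 - 5/2*51 + (½)*51*(-46)) = -4*(3/2 - 255/2 - 1173) = -4*(-1299) = 5196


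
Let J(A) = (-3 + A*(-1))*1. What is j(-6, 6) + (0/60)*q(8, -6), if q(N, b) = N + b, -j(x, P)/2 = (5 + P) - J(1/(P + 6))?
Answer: -169/6 ≈ -28.167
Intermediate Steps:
J(A) = -3 - A (J(A) = (-3 - A)*1 = -3 - A)
j(x, P) = -16 - 2*P - 2/(6 + P) (j(x, P) = -2*((5 + P) - (-3 - 1/(P + 6))) = -2*((5 + P) - (-3 - 1/(6 + P))) = -2*((5 + P) + (3 + 1/(6 + P))) = -2*(8 + P + 1/(6 + P)) = -16 - 2*P - 2/(6 + P))
j(-6, 6) + (0/60)*q(8, -6) = 2*(-49 - 1*6² - 14*6)/(6 + 6) + (0/60)*(8 - 6) = 2*(-49 - 1*36 - 84)/12 + (0*(1/60))*2 = 2*(1/12)*(-49 - 36 - 84) + 0*2 = 2*(1/12)*(-169) + 0 = -169/6 + 0 = -169/6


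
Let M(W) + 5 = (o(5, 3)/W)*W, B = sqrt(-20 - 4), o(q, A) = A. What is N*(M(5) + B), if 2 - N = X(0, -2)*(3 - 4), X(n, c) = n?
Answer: -4 + 4*I*sqrt(6) ≈ -4.0 + 9.798*I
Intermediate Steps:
B = 2*I*sqrt(6) (B = sqrt(-24) = 2*I*sqrt(6) ≈ 4.899*I)
N = 2 (N = 2 - 0*(3 - 4) = 2 - 0*(-1) = 2 - 1*0 = 2 + 0 = 2)
M(W) = -2 (M(W) = -5 + (3/W)*W = -5 + 3 = -2)
N*(M(5) + B) = 2*(-2 + 2*I*sqrt(6)) = -4 + 4*I*sqrt(6)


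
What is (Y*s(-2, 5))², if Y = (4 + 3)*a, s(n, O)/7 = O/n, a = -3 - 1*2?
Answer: 1500625/4 ≈ 3.7516e+5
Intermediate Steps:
a = -5 (a = -3 - 2 = -5)
s(n, O) = 7*O/n (s(n, O) = 7*(O/n) = 7*O/n)
Y = -35 (Y = (4 + 3)*(-5) = 7*(-5) = -35)
(Y*s(-2, 5))² = (-245*5/(-2))² = (-245*5*(-1)/2)² = (-35*(-35/2))² = (1225/2)² = 1500625/4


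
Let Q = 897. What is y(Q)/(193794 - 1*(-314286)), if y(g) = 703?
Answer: 703/508080 ≈ 0.0013836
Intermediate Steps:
y(Q)/(193794 - 1*(-314286)) = 703/(193794 - 1*(-314286)) = 703/(193794 + 314286) = 703/508080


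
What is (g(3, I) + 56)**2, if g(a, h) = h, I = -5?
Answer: 2601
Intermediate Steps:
(g(3, I) + 56)**2 = (-5 + 56)**2 = 51**2 = 2601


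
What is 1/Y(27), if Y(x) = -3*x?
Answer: -1/81 ≈ -0.012346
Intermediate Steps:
1/Y(27) = 1/(-3*27) = 1/(-81) = -1/81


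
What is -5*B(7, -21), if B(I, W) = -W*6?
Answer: -630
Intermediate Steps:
B(I, W) = -6*W
-5*B(7, -21) = -(-30)*(-21) = -5*126 = -630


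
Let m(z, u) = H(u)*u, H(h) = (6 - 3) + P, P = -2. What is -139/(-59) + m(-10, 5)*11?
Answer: 3384/59 ≈ 57.356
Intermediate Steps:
H(h) = 1 (H(h) = (6 - 3) - 2 = 3 - 2 = 1)
m(z, u) = u (m(z, u) = 1*u = u)
-139/(-59) + m(-10, 5)*11 = -139/(-59) + 5*11 = -139*(-1/59) + 55 = 139/59 + 55 = 3384/59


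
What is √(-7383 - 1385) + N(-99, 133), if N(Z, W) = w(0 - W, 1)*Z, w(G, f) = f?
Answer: -99 + 8*I*√137 ≈ -99.0 + 93.638*I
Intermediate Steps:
N(Z, W) = Z (N(Z, W) = 1*Z = Z)
√(-7383 - 1385) + N(-99, 133) = √(-7383 - 1385) - 99 = √(-8768) - 99 = 8*I*√137 - 99 = -99 + 8*I*√137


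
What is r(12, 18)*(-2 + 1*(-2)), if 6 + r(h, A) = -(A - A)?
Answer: 24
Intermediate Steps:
r(h, A) = -6 (r(h, A) = -6 - (A - A) = -6 - 1*0 = -6 + 0 = -6)
r(12, 18)*(-2 + 1*(-2)) = -6*(-2 + 1*(-2)) = -6*(-2 - 2) = -6*(-4) = 24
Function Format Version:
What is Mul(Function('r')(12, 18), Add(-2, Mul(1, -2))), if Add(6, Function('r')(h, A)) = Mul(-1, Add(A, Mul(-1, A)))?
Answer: 24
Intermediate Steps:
Function('r')(h, A) = -6 (Function('r')(h, A) = Add(-6, Mul(-1, Add(A, Mul(-1, A)))) = Add(-6, Mul(-1, 0)) = Add(-6, 0) = -6)
Mul(Function('r')(12, 18), Add(-2, Mul(1, -2))) = Mul(-6, Add(-2, Mul(1, -2))) = Mul(-6, Add(-2, -2)) = Mul(-6, -4) = 24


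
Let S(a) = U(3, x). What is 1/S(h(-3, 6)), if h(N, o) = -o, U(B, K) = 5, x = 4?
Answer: ⅕ ≈ 0.20000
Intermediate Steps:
S(a) = 5
1/S(h(-3, 6)) = 1/5 = ⅕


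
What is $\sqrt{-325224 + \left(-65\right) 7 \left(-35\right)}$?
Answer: $i \sqrt{309299} \approx 556.15 i$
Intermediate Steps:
$\sqrt{-325224 + \left(-65\right) 7 \left(-35\right)} = \sqrt{-325224 - -15925} = \sqrt{-325224 + 15925} = \sqrt{-309299} = i \sqrt{309299}$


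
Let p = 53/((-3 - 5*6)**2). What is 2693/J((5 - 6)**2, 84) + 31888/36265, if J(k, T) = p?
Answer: 106355221469/1922045 ≈ 55334.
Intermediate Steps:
p = 53/1089 (p = 53/((-3 - 30)**2) = 53/((-33)**2) = 53/1089 ≈ 0.048669)
J(k, T) = 53/1089
2693/J((5 - 6)**2, 84) + 31888/36265 = 2693/(53/1089) + 31888/36265 = 2693*(1089/53) + 31888*(1/36265) = 2932677/53 + 31888/36265 = 106355221469/1922045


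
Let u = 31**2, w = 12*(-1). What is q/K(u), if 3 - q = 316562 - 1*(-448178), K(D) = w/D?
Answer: 734912257/12 ≈ 6.1243e+7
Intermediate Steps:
w = -12
u = 961
K(D) = -12/D
q = -764737 (q = 3 - (316562 - 1*(-448178)) = 3 - (316562 + 448178) = 3 - 1*764740 = 3 - 764740 = -764737)
q/K(u) = -764737/((-12/961)) = -764737/((-12*1/961)) = -764737/(-12/961) = -764737*(-961/12) = 734912257/12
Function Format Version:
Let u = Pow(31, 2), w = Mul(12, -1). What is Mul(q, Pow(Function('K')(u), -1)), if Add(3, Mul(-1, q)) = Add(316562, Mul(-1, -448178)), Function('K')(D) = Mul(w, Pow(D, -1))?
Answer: Rational(734912257, 12) ≈ 6.1243e+7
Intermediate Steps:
w = -12
u = 961
Function('K')(D) = Mul(-12, Pow(D, -1))
q = -764737 (q = Add(3, Mul(-1, Add(316562, Mul(-1, -448178)))) = Add(3, Mul(-1, Add(316562, 448178))) = Add(3, Mul(-1, 764740)) = Add(3, -764740) = -764737)
Mul(q, Pow(Function('K')(u), -1)) = Mul(-764737, Pow(Mul(-12, Pow(961, -1)), -1)) = Mul(-764737, Pow(Mul(-12, Rational(1, 961)), -1)) = Mul(-764737, Pow(Rational(-12, 961), -1)) = Mul(-764737, Rational(-961, 12)) = Rational(734912257, 12)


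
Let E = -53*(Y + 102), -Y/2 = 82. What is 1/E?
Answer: 1/3286 ≈ 0.00030432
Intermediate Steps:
Y = -164 (Y = -2*82 = -164)
E = 3286 (E = -53*(-164 + 102) = -53*(-62) = 3286)
1/E = 1/3286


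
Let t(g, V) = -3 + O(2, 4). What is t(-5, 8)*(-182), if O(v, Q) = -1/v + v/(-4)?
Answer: 728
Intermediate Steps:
O(v, Q) = -1/v - v/4 (O(v, Q) = -1/v + v*(-¼) = -1/v - v/4)
t(g, V) = -4 (t(g, V) = -3 + (-1/2 - ¼*2) = -3 + (-1*½ - ½) = -3 + (-½ - ½) = -3 - 1 = -4)
t(-5, 8)*(-182) = -4*(-182) = 728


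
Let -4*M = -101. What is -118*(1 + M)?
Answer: -6195/2 ≈ -3097.5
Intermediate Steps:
M = 101/4 (M = -1/4*(-101) = 101/4 ≈ 25.250)
-118*(1 + M) = -118*(1 + 101/4) = -118*105/4 = -6195/2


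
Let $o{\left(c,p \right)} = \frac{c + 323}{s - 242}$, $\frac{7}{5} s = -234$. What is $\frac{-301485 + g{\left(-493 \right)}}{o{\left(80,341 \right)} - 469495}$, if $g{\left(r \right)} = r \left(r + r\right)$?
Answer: $- \frac{40671664}{103433577} \approx -0.39322$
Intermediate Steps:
$g{\left(r \right)} = 2 r^{2}$ ($g{\left(r \right)} = r 2 r = 2 r^{2}$)
$s = - \frac{1170}{7}$ ($s = \frac{5}{7} \left(-234\right) = - \frac{1170}{7} \approx -167.14$)
$o{\left(c,p \right)} = - \frac{2261}{2864} - \frac{7 c}{2864}$ ($o{\left(c,p \right)} = \frac{c + 323}{- \frac{1170}{7} - 242} = \frac{323 + c}{- \frac{2864}{7}} = \left(323 + c\right) \left(- \frac{7}{2864}\right) = - \frac{2261}{2864} - \frac{7 c}{2864}$)
$\frac{-301485 + g{\left(-493 \right)}}{o{\left(80,341 \right)} - 469495} = \frac{-301485 + 2 \left(-493\right)^{2}}{\left(- \frac{2261}{2864} - \frac{35}{179}\right) - 469495} = \frac{-301485 + 2 \cdot 243049}{\left(- \frac{2261}{2864} - \frac{35}{179}\right) - 469495} = \frac{-301485 + 486098}{- \frac{2821}{2864} - 469495} = \frac{184613}{- \frac{1344636501}{2864}} = 184613 \left(- \frac{2864}{1344636501}\right) = - \frac{40671664}{103433577}$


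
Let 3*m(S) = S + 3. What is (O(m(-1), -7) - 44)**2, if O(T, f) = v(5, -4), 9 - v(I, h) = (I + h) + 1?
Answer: 1369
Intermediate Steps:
m(S) = 1 + S/3 (m(S) = (S + 3)/3 = (3 + S)/3 = 1 + S/3)
v(I, h) = 8 - I - h (v(I, h) = 9 - ((I + h) + 1) = 9 - (1 + I + h) = 9 + (-1 - I - h) = 8 - I - h)
O(T, f) = 7 (O(T, f) = 8 - 1*5 - 1*(-4) = 8 - 5 + 4 = 7)
(O(m(-1), -7) - 44)**2 = (7 - 44)**2 = (-37)**2 = 1369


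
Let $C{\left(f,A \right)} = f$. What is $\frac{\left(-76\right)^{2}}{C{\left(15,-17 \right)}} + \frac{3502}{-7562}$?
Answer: $\frac{21812791}{56715} \approx 384.6$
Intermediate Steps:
$\frac{\left(-76\right)^{2}}{C{\left(15,-17 \right)}} + \frac{3502}{-7562} = \frac{\left(-76\right)^{2}}{15} + \frac{3502}{-7562} = 5776 \cdot \frac{1}{15} + 3502 \left(- \frac{1}{7562}\right) = \frac{5776}{15} - \frac{1751}{3781} = \frac{21812791}{56715}$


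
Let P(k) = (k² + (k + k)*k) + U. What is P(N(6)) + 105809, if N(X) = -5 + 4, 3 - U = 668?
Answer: 105147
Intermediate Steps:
U = -665 (U = 3 - 1*668 = 3 - 668 = -665)
N(X) = -1
P(k) = -665 + 3*k² (P(k) = (k² + (k + k)*k) - 665 = (k² + (2*k)*k) - 665 = (k² + 2*k²) - 665 = 3*k² - 665 = -665 + 3*k²)
P(N(6)) + 105809 = (-665 + 3*(-1)²) + 105809 = (-665 + 3*1) + 105809 = (-665 + 3) + 105809 = -662 + 105809 = 105147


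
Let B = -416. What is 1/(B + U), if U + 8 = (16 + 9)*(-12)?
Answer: -1/724 ≈ -0.0013812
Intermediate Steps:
U = -308 (U = -8 + (16 + 9)*(-12) = -8 + 25*(-12) = -8 - 300 = -308)
1/(B + U) = 1/(-416 - 308) = 1/(-724) = -1/724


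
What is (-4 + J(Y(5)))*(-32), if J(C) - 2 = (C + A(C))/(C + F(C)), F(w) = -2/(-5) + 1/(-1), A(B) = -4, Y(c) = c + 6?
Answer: 552/13 ≈ 42.462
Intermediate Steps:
Y(c) = 6 + c
F(w) = -⅗ (F(w) = -2*(-⅕) + 1*(-1) = ⅖ - 1 = -⅗)
J(C) = 2 + (-4 + C)/(-⅗ + C) (J(C) = 2 + (C - 4)/(C - ⅗) = 2 + (-4 + C)/(-⅗ + C))
(-4 + J(Y(5)))*(-32) = (-4 + (-26 + 15*(6 + 5))/(-3 + 5*(6 + 5)))*(-32) = (-4 + (-26 + 15*11)/(-3 + 5*11))*(-32) = (-4 + (-26 + 165)/(-3 + 55))*(-32) = (-4 + 139/52)*(-32) = -69/52*(-32) = 552/13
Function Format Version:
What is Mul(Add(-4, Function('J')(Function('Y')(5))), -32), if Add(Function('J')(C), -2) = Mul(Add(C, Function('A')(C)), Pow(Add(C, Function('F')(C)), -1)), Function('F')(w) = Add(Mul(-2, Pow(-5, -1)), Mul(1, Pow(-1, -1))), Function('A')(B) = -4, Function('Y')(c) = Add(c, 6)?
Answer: Rational(552, 13) ≈ 42.462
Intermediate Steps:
Function('Y')(c) = Add(6, c)
Function('F')(w) = Rational(-3, 5) (Function('F')(w) = Add(Mul(-2, Rational(-1, 5)), Mul(1, -1)) = Add(Rational(2, 5), -1) = Rational(-3, 5))
Function('J')(C) = Add(2, Mul(Pow(Add(Rational(-3, 5), C), -1), Add(-4, C))) (Function('J')(C) = Add(2, Mul(Add(C, -4), Pow(Add(C, Rational(-3, 5)), -1))) = Add(2, Mul(Add(-4, C), Pow(Add(Rational(-3, 5), C), -1))) = Add(2, Mul(Pow(Add(Rational(-3, 5), C), -1), Add(-4, C))))
Mul(Add(-4, Function('J')(Function('Y')(5))), -32) = Mul(Add(-4, Mul(Pow(Add(-3, Mul(5, Add(6, 5))), -1), Add(-26, Mul(15, Add(6, 5))))), -32) = Mul(Add(-4, Mul(Pow(Add(-3, Mul(5, 11)), -1), Add(-26, Mul(15, 11)))), -32) = Mul(Add(-4, Mul(Pow(Add(-3, 55), -1), Add(-26, 165))), -32) = Mul(Add(-4, Mul(Pow(52, -1), 139)), -32) = Mul(Add(-4, Mul(Rational(1, 52), 139)), -32) = Mul(Add(-4, Rational(139, 52)), -32) = Mul(Rational(-69, 52), -32) = Rational(552, 13)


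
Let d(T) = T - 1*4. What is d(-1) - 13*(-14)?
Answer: 177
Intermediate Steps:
d(T) = -4 + T (d(T) = T - 4 = -4 + T)
d(-1) - 13*(-14) = (-4 - 1) - 13*(-14) = -5 + 182 = 177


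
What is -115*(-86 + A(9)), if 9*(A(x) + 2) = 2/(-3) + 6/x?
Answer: 10120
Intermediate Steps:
A(x) = -56/27 + 2/(3*x) (A(x) = -2 + (2/(-3) + 6/x)/9 = -2 + (2*(-⅓) + 6/x)/9 = -2 + (-⅔ + 6/x)/9 = -2 + (-2/27 + 2/(3*x)) = -56/27 + 2/(3*x))
-115*(-86 + A(9)) = -115*(-86 + (2/27)*(9 - 28*9)/9) = -115*(-86 + (2/27)*(⅑)*(9 - 252)) = -115*(-86 + (2/27)*(⅑)*(-243)) = -115*(-86 - 2) = -115*(-88) = 10120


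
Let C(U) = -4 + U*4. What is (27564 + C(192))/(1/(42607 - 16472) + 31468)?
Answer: 740352280/822416181 ≈ 0.90022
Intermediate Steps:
C(U) = -4 + 4*U
(27564 + C(192))/(1/(42607 - 16472) + 31468) = (27564 + (-4 + 4*192))/(1/(42607 - 16472) + 31468) = (27564 + (-4 + 768))/(1/26135 + 31468) = (27564 + 764)/(1/26135 + 31468) = 28328/(822416181/26135) = 28328*(26135/822416181) = 740352280/822416181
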